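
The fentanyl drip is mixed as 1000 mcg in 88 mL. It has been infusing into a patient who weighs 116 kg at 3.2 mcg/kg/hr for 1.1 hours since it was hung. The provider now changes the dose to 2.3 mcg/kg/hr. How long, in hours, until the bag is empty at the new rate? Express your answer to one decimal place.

2.2 hours

Initial rate:
Dose = 3.2 mcg/kg/hr × 116 kg = 371.2 mcg/hr
Concentration = 1000 mcg ÷ 88 mL = 11.36364 mcg/mL
Rate = 371.2 mcg/hr ÷ 11.36364 mcg/mL = 32.6656 mL/hr
Volume infused so far = 32.6656 mL/hr × 1.1 hr = 35.93216 mL
Volume remaining = 88 − 35.93216 = 52.06784 mL
New rate:
Dose = 2.3 mcg/kg/hr × 116 kg = 266.8 mcg/hr
Rate = 266.8 mcg/hr ÷ 11.36364 mcg/mL = 23.4784 mL/hr
Time remaining = 52.06784 mL ÷ 23.4784 mL/hr = 2.217691 hr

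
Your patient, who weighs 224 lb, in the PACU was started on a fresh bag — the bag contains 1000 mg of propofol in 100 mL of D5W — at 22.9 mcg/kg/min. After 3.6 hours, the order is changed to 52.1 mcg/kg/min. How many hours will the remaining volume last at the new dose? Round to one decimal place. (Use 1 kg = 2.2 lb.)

1.6 hours

Initial rate:
Weight = 224 lb ÷ 2.2 lb/kg = 101.8182 kg
Dose = 22.9 mcg/kg/min × 101.8182 kg = 2331.636 mcg/min
2331.636 mcg/min × 60 min/hr = 139898.2 mcg/hr
Concentration = 1000 mg ÷ 100 mL = 10 mg/mL = 10000 mcg/mL
Rate = 139898.2 mcg/hr ÷ 10000 mcg/mL = 13.98982 mL/hr
Volume infused so far = 13.98982 mL/hr × 3.6 hr = 50.36335 mL
Volume remaining = 100 − 50.36335 = 49.63665 mL
New rate:
Dose = 52.1 mcg/kg/min × 101.8182 kg = 5304.727 mcg/min
5304.727 mcg/min × 60 min/hr = 318283.6 mcg/hr
Rate = 318283.6 mcg/hr ÷ 10000 mcg/mL = 31.82836 mL/hr
Time remaining = 49.63665 mL ÷ 31.82836 mL/hr = 1.55951 hr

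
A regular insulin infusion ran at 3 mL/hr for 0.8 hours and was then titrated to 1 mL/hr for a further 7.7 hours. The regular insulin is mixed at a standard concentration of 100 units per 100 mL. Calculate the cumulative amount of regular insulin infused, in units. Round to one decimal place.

Concentration = 100 units ÷ 100 mL = 1 units/mL
Stage 1: 3 mL/hr × 0.8 hr = 2.4 mL → 2.4 mL × 1 units/mL = 2.4 units
Stage 2: 1 mL/hr × 7.7 hr = 7.7 mL → 7.7 mL × 1 units/mL = 7.7 units
Total = 2.4 + 7.7 = 10.1 units

10.1 units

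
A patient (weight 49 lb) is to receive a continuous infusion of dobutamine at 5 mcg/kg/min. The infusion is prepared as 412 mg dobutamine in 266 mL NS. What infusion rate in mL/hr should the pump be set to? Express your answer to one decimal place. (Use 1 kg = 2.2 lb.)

4.3 mL/hr

Weight = 49 lb ÷ 2.2 lb/kg = 22.27273 kg
Dose = 5 mcg/kg/min × 22.27273 kg = 111.3636 mcg/min
111.3636 mcg/min × 60 min/hr = 6681.818 mcg/hr
Concentration = 412 mg ÷ 266 mL = 1.548872 mg/mL = 1548.872 mcg/mL
Rate = 6681.818 mcg/hr ÷ 1548.872 mcg/mL = 4.313989 mL/hr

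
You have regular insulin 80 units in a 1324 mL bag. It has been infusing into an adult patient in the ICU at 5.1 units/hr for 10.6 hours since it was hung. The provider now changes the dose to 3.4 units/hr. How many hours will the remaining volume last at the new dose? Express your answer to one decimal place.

Initial rate:
Concentration = 80 units ÷ 1324 mL = 0.06042296 units/mL
Rate = 5.1 units/hr ÷ 0.06042296 units/mL = 84.405 mL/hr
Volume infused so far = 84.405 mL/hr × 10.6 hr = 894.693 mL
Volume remaining = 1324 − 894.693 = 429.307 mL
New rate:
Rate = 3.4 units/hr ÷ 0.06042296 units/mL = 56.27 mL/hr
Time remaining = 429.307 mL ÷ 56.27 mL/hr = 7.629412 hr

7.6 hours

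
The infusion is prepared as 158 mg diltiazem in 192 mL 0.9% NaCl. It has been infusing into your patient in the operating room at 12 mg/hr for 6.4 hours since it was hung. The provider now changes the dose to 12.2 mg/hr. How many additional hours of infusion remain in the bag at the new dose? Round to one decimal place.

6.7 hours

Initial rate:
Concentration = 158 mg ÷ 192 mL = 0.8229167 mg/mL
Rate = 12 mg/hr ÷ 0.8229167 mg/mL = 14.58228 mL/hr
Volume infused so far = 14.58228 mL/hr × 6.4 hr = 93.32658 mL
Volume remaining = 192 − 93.32658 = 98.67342 mL
New rate:
Rate = 12.2 mg/hr ÷ 0.8229167 mg/mL = 14.82532 mL/hr
Time remaining = 98.67342 mL ÷ 14.82532 mL/hr = 6.655738 hr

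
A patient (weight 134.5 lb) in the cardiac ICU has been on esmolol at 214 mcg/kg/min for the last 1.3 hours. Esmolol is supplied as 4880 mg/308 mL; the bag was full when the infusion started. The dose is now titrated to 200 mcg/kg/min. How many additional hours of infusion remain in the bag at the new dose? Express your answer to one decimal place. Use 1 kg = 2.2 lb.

5.3 hours

Initial rate:
Weight = 134.5 lb ÷ 2.2 lb/kg = 61.13636 kg
Dose = 214 mcg/kg/min × 61.13636 kg = 13083.18 mcg/min
13083.18 mcg/min × 60 min/hr = 784990.9 mcg/hr
Concentration = 4880 mg ÷ 308 mL = 15.84416 mg/mL = 15844.16 mcg/mL
Rate = 784990.9 mcg/hr ÷ 15844.16 mcg/mL = 49.54451 mL/hr
Volume infused so far = 49.54451 mL/hr × 1.3 hr = 64.40786 mL
Volume remaining = 308 − 64.40786 = 243.5921 mL
New rate:
Dose = 200 mcg/kg/min × 61.13636 kg = 12227.27 mcg/min
12227.27 mcg/min × 60 min/hr = 733636.4 mcg/hr
Rate = 733636.4 mcg/hr ÷ 15844.16 mcg/mL = 46.30328 mL/hr
Time remaining = 243.5921 mL ÷ 46.30328 mL/hr = 5.260797 hr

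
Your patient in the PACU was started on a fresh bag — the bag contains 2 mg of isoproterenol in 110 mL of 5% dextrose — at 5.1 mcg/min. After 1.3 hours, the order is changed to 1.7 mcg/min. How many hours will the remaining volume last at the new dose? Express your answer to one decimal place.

Initial rate:
5.1 mcg/min × 60 min/hr = 306 mcg/hr
Concentration = 2 mg ÷ 110 mL = 0.01818182 mg/mL = 18.18182 mcg/mL
Rate = 306 mcg/hr ÷ 18.18182 mcg/mL = 16.83 mL/hr
Volume infused so far = 16.83 mL/hr × 1.3 hr = 21.879 mL
Volume remaining = 110 − 21.879 = 88.121 mL
New rate:
1.7 mcg/min × 60 min/hr = 102 mcg/hr
Rate = 102 mcg/hr ÷ 18.18182 mcg/mL = 5.61 mL/hr
Time remaining = 88.121 mL ÷ 5.61 mL/hr = 15.70784 hr

15.7 hours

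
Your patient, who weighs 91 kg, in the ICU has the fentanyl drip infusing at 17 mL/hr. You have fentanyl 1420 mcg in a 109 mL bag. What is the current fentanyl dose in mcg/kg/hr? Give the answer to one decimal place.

2.4 mcg/kg/hr

Concentration = 1420 mcg ÷ 109 mL = 13.02752 mcg/mL
Drug rate = 17 mL/hr × 13.02752 mcg/mL = 221.4679 mcg/hr
221.4679 mcg/hr ÷ 91 kg = 2.433713 mcg/kg/hr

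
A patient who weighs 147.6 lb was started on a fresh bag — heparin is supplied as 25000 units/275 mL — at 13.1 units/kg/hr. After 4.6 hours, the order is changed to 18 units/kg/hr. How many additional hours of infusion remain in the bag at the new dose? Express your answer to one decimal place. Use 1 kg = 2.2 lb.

Initial rate:
Weight = 147.6 lb ÷ 2.2 lb/kg = 67.09091 kg
Dose = 13.1 units/kg/hr × 67.09091 kg = 878.8909 units/hr
Concentration = 25000 units ÷ 275 mL = 90.90909 units/mL
Rate = 878.8909 units/hr ÷ 90.90909 units/mL = 9.6678 mL/hr
Volume infused so far = 9.6678 mL/hr × 4.6 hr = 44.47188 mL
Volume remaining = 275 − 44.47188 = 230.5281 mL
New rate:
Dose = 18 units/kg/hr × 67.09091 kg = 1207.636 units/hr
Rate = 1207.636 units/hr ÷ 90.90909 units/mL = 13.284 mL/hr
Time remaining = 230.5281 mL ÷ 13.284 mL/hr = 17.35382 hr

17.4 hours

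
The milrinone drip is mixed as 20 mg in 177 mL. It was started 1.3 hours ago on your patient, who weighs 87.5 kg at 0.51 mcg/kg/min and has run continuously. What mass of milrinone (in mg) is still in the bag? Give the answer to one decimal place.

16.5 mg

Dose = 0.51 mcg/kg/min × 87.5 kg = 44.625 mcg/min
44.625 mcg/min × 60 min/hr = 2677.5 mcg/hr
Concentration = 20 mg ÷ 177 mL = 0.1129944 mg/mL = 112.9944 mcg/mL
Rate = 2677.5 mcg/hr ÷ 112.9944 mcg/mL = 23.69587 mL/hr
Volume infused = 23.69587 mL/hr × 1.3 hr = 30.80464 mL
Volume remaining = 177 − 30.80464 = 146.1954 mL
Drug remaining = 146.1954 mL × 112.9944 mcg/mL = 16519.25 mcg = 16.51925 mg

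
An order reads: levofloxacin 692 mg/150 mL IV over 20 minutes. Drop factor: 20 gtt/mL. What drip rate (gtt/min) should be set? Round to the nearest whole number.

150 gtt/min

150 mL ÷ (20 min) = 7.5 mL/min
7.5 mL/min × 20 gtt/mL = 150 gtt/min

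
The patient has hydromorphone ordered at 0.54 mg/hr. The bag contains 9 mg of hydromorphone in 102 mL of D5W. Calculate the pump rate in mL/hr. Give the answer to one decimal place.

Concentration = 9 mg ÷ 102 mL = 0.08823529 mg/mL
Rate = 0.54 mg/hr ÷ 0.08823529 mg/mL = 6.12 mL/hr

6.1 mL/hr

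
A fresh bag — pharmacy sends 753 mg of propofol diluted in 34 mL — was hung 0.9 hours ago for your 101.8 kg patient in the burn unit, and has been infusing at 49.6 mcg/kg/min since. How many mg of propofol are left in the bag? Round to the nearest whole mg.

Dose = 49.6 mcg/kg/min × 101.8 kg = 5049.28 mcg/min
5049.28 mcg/min × 60 min/hr = 302956.8 mcg/hr
Concentration = 753 mg ÷ 34 mL = 22.14706 mg/mL = 22147.06 mcg/mL
Rate = 302956.8 mcg/hr ÷ 22147.06 mcg/mL = 13.67932 mL/hr
Volume infused = 13.67932 mL/hr × 0.9 hr = 12.31139 mL
Volume remaining = 34 − 12.31139 = 21.68861 mL
Drug remaining = 21.68861 mL × 22147.06 mcg/mL = 480338.9 mcg = 480.3389 mg

480 mg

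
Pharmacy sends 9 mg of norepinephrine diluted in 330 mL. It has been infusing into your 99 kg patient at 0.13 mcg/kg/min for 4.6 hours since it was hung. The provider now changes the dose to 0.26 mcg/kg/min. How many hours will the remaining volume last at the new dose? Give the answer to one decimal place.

Initial rate:
Dose = 0.13 mcg/kg/min × 99 kg = 12.87 mcg/min
12.87 mcg/min × 60 min/hr = 772.2 mcg/hr
Concentration = 9 mg ÷ 330 mL = 0.02727273 mg/mL = 27.27273 mcg/mL
Rate = 772.2 mcg/hr ÷ 27.27273 mcg/mL = 28.314 mL/hr
Volume infused so far = 28.314 mL/hr × 4.6 hr = 130.2444 mL
Volume remaining = 330 − 130.2444 = 199.7556 mL
New rate:
Dose = 0.26 mcg/kg/min × 99 kg = 25.74 mcg/min
25.74 mcg/min × 60 min/hr = 1544.4 mcg/hr
Rate = 1544.4 mcg/hr ÷ 27.27273 mcg/mL = 56.628 mL/hr
Time remaining = 199.7556 mL ÷ 56.628 mL/hr = 3.527506 hr

3.5 hours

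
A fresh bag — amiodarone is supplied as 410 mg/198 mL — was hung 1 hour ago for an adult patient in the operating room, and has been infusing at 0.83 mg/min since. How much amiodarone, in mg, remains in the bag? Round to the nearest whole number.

360 mg

0.83 mg/min × 60 min/hr = 49.8 mg/hr
Concentration = 410 mg ÷ 198 mL = 2.070707 mg/mL
Rate = 49.8 mg/hr ÷ 2.070707 mg/mL = 24.04976 mL/hr
Volume infused = 24.04976 mL/hr × 1 hr = 24.04976 mL
Volume remaining = 198 − 24.04976 = 173.9502 mL
Drug remaining = 173.9502 mL × 2.070707 mg/mL = 360.2 mg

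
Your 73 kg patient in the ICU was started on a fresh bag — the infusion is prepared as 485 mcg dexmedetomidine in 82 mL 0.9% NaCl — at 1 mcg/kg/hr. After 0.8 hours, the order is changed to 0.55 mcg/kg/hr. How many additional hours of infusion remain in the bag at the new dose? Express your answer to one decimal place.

10.6 hours

Initial rate:
Dose = 1 mcg/kg/hr × 73 kg = 73 mcg/hr
Concentration = 485 mcg ÷ 82 mL = 5.914634 mcg/mL
Rate = 73 mcg/hr ÷ 5.914634 mcg/mL = 12.34227 mL/hr
Volume infused so far = 12.34227 mL/hr × 0.8 hr = 9.873814 mL
Volume remaining = 82 − 9.873814 = 72.12619 mL
New rate:
Dose = 0.55 mcg/kg/hr × 73 kg = 40.15 mcg/hr
Rate = 40.15 mcg/hr ÷ 5.914634 mcg/mL = 6.788247 mL/hr
Time remaining = 72.12619 mL ÷ 6.788247 mL/hr = 10.62516 hr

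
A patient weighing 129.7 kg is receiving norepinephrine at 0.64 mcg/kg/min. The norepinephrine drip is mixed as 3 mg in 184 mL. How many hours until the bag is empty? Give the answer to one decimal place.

0.6 hours

Dose = 0.64 mcg/kg/min × 129.7 kg = 83.008 mcg/min
83.008 mcg/min × 60 min/hr = 4980.48 mcg/hr
Concentration = 3 mg ÷ 184 mL = 0.01630435 mg/mL = 16.30435 mcg/mL
Rate = 4980.48 mcg/hr ÷ 16.30435 mcg/mL = 305.4694 mL/hr
Duration = 184 mL ÷ 305.4694 mL/hr = 0.6023516 hr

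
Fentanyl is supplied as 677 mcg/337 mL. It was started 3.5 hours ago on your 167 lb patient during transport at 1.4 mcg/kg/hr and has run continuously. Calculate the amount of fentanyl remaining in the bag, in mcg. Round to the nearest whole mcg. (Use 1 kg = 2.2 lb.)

305 mcg

Weight = 167 lb ÷ 2.2 lb/kg = 75.90909 kg
Dose = 1.4 mcg/kg/hr × 75.90909 kg = 106.2727 mcg/hr
Concentration = 677 mcg ÷ 337 mL = 2.008902 mcg/mL
Rate = 106.2727 mcg/hr ÷ 2.008902 mcg/mL = 52.9009 mL/hr
Volume infused = 52.9009 mL/hr × 3.5 hr = 185.1531 mL
Volume remaining = 337 − 185.1531 = 151.8469 mL
Drug remaining = 151.8469 mL × 2.008902 mcg/mL = 305.0455 mcg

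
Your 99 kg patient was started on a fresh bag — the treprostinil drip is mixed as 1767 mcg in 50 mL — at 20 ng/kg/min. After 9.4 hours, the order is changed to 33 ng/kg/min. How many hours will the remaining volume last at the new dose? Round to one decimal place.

3.3 hours

Initial rate:
Dose = 20 ng/kg/min × 99 kg = 1980 ng/min
1980 ng/min × 60 min/hr = 118800 ng/hr
Concentration = 1767 mcg ÷ 50 mL = 35.34 mcg/mL = 35340 ng/mL
Rate = 118800 ng/hr ÷ 35340 ng/mL = 3.36163 mL/hr
Volume infused so far = 3.36163 mL/hr × 9.4 hr = 31.59932 mL
Volume remaining = 50 − 31.59932 = 18.40068 mL
New rate:
Dose = 33 ng/kg/min × 99 kg = 3267 ng/min
3267 ng/min × 60 min/hr = 196020 ng/hr
Rate = 196020 ng/hr ÷ 35340 ng/mL = 5.546689 mL/hr
Time remaining = 18.40068 mL ÷ 5.546689 mL/hr = 3.317417 hr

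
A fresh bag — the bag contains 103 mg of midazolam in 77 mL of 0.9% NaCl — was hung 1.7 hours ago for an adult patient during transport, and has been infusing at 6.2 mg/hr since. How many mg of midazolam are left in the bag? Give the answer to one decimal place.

Concentration = 103 mg ÷ 77 mL = 1.337662 mg/mL
Rate = 6.2 mg/hr ÷ 1.337662 mg/mL = 4.634951 mL/hr
Volume infused = 4.634951 mL/hr × 1.7 hr = 7.879417 mL
Volume remaining = 77 − 7.879417 = 69.12058 mL
Drug remaining = 69.12058 mL × 1.337662 mg/mL = 92.46 mg

92.5 mg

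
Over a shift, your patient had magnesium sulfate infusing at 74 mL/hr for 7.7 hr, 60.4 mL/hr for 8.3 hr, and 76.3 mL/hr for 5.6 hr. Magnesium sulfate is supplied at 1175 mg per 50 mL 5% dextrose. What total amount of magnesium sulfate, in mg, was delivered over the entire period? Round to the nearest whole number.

Concentration = 1175 mg ÷ 50 mL = 23.5 mg/mL
Stage 1: 74 mL/hr × 7.7 hr = 569.8 mL → 569.8 mL × 23.5 mg/mL = 13390.3 mg
Stage 2: 60.4 mL/hr × 8.3 hr = 501.32 mL → 501.32 mL × 23.5 mg/mL = 11781.02 mg
Stage 3: 76.3 mL/hr × 5.6 hr = 427.28 mL → 427.28 mL × 23.5 mg/mL = 10041.08 mg
Total = 13390.3 + 11781.02 + 10041.08 = 35212.4 mg

35212 mg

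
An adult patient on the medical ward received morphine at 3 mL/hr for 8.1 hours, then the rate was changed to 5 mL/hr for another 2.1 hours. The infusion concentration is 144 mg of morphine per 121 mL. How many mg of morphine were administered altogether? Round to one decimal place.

41.4 mg

Concentration = 144 mg ÷ 121 mL = 1.190083 mg/mL
Stage 1: 3 mL/hr × 8.1 hr = 24.3 mL → 24.3 mL × 1.190083 mg/mL = 28.91901 mg
Stage 2: 5 mL/hr × 2.1 hr = 10.5 mL → 10.5 mL × 1.190083 mg/mL = 12.49587 mg
Total = 28.91901 + 12.49587 = 41.41488 mg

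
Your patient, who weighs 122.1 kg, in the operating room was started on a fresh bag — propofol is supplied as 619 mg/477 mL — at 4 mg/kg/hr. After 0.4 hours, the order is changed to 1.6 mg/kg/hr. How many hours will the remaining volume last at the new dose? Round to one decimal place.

2.2 hours

Initial rate:
Dose = 4 mg/kg/hr × 122.1 kg = 488.4 mg/hr
Concentration = 619 mg ÷ 477 mL = 1.297694 mg/mL
Rate = 488.4 mg/hr ÷ 1.297694 mg/mL = 376.3599 mL/hr
Volume infused so far = 376.3599 mL/hr × 0.4 hr = 150.544 mL
Volume remaining = 477 − 150.544 = 326.456 mL
New rate:
Dose = 1.6 mg/kg/hr × 122.1 kg = 195.36 mg/hr
Rate = 195.36 mg/hr ÷ 1.297694 mg/mL = 150.544 mL/hr
Time remaining = 326.456 mL ÷ 150.544 mL/hr = 2.168509 hr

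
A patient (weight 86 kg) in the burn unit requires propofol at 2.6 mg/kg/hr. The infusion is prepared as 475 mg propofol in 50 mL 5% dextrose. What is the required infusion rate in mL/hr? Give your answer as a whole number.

Dose = 2.6 mg/kg/hr × 86 kg = 223.6 mg/hr
Concentration = 475 mg ÷ 50 mL = 9.5 mg/mL
Rate = 223.6 mg/hr ÷ 9.5 mg/mL = 23.53684 mL/hr

24 mL/hr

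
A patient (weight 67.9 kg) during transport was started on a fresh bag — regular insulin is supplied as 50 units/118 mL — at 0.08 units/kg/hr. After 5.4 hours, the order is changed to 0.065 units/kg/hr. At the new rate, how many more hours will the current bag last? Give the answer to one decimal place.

4.7 hours

Initial rate:
Dose = 0.08 units/kg/hr × 67.9 kg = 5.432 units/hr
Concentration = 50 units ÷ 118 mL = 0.4237288 units/mL
Rate = 5.432 units/hr ÷ 0.4237288 units/mL = 12.81952 mL/hr
Volume infused so far = 12.81952 mL/hr × 5.4 hr = 69.22541 mL
Volume remaining = 118 − 69.22541 = 48.77459 mL
New rate:
Dose = 0.065 units/kg/hr × 67.9 kg = 4.4135 units/hr
Rate = 4.4135 units/hr ÷ 0.4237288 units/mL = 10.41586 mL/hr
Time remaining = 48.77459 mL ÷ 10.41586 mL/hr = 4.682723 hr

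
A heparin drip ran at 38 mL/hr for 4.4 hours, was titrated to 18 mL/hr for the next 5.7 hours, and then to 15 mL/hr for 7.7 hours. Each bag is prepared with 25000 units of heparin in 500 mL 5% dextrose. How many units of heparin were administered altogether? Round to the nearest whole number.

Concentration = 25000 units ÷ 500 mL = 50 units/mL
Stage 1: 38 mL/hr × 4.4 hr = 167.2 mL → 167.2 mL × 50 units/mL = 8360 units
Stage 2: 18 mL/hr × 5.7 hr = 102.6 mL → 102.6 mL × 50 units/mL = 5130 units
Stage 3: 15 mL/hr × 7.7 hr = 115.5 mL → 115.5 mL × 50 units/mL = 5775 units
Total = 8360 + 5130 + 5775 = 19265 units

19265 units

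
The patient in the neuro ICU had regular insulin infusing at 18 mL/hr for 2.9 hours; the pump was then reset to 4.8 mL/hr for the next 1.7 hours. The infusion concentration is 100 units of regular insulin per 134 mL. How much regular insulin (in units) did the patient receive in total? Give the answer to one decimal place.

Concentration = 100 units ÷ 134 mL = 0.7462687 units/mL
Stage 1: 18 mL/hr × 2.9 hr = 52.2 mL → 52.2 mL × 0.7462687 units/mL = 38.95522 units
Stage 2: 4.8 mL/hr × 1.7 hr = 8.16 mL → 8.16 mL × 0.7462687 units/mL = 6.089552 units
Total = 38.95522 + 6.089552 = 45.04478 units

45.0 units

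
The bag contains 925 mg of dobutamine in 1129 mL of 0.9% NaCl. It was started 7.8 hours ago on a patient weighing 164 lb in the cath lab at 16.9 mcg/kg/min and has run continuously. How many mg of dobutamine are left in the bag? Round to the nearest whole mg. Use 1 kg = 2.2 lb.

Weight = 164 lb ÷ 2.2 lb/kg = 74.54545 kg
Dose = 16.9 mcg/kg/min × 74.54545 kg = 1259.818 mcg/min
1259.818 mcg/min × 60 min/hr = 75589.09 mcg/hr
Concentration = 925 mg ÷ 1129 mL = 0.8193091 mg/mL = 819.3091 mcg/mL
Rate = 75589.09 mcg/hr ÷ 819.3091 mcg/mL = 92.25955 mL/hr
Volume infused = 92.25955 mL/hr × 7.8 hr = 719.6245 mL
Volume remaining = 1129 − 719.6245 = 409.3755 mL
Drug remaining = 409.3755 mL × 819.3091 mcg/mL = 335405.1 mcg = 335.4051 mg

335 mg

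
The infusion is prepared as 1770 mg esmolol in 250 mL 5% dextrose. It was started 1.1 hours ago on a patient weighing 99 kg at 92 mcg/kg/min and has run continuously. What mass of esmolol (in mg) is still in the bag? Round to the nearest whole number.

Dose = 92 mcg/kg/min × 99 kg = 9108 mcg/min
9108 mcg/min × 60 min/hr = 546480 mcg/hr
Concentration = 1770 mg ÷ 250 mL = 7.08 mg/mL = 7080 mcg/mL
Rate = 546480 mcg/hr ÷ 7080 mcg/mL = 77.18644 mL/hr
Volume infused = 77.18644 mL/hr × 1.1 hr = 84.90508 mL
Volume remaining = 250 − 84.90508 = 165.0949 mL
Drug remaining = 165.0949 mL × 7080 mcg/mL = 1168872 mcg = 1168.872 mg

1169 mg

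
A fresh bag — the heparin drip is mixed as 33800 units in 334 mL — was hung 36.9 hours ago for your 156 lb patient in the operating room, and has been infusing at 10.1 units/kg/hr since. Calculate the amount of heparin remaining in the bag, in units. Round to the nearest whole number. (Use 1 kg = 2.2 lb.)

Weight = 156 lb ÷ 2.2 lb/kg = 70.90909 kg
Dose = 10.1 units/kg/hr × 70.90909 kg = 716.1818 units/hr
Concentration = 33800 units ÷ 334 mL = 101.1976 units/mL
Rate = 716.1818 units/hr ÷ 101.1976 units/mL = 7.077063 mL/hr
Volume infused = 7.077063 mL/hr × 36.9 hr = 261.1436 mL
Volume remaining = 334 − 261.1436 = 72.85638 mL
Drug remaining = 72.85638 mL × 101.1976 units/mL = 7372.891 units

7373 units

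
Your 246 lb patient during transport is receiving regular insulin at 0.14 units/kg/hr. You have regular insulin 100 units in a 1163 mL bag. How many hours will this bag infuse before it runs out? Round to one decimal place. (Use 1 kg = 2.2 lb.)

6.4 hours

Weight = 246 lb ÷ 2.2 lb/kg = 111.8182 kg
Dose = 0.14 units/kg/hr × 111.8182 kg = 15.65455 units/hr
Concentration = 100 units ÷ 1163 mL = 0.08598452 units/mL
Rate = 15.65455 units/hr ÷ 0.08598452 units/mL = 182.0624 mL/hr
Duration = 1163 mL ÷ 182.0624 mL/hr = 6.387921 hr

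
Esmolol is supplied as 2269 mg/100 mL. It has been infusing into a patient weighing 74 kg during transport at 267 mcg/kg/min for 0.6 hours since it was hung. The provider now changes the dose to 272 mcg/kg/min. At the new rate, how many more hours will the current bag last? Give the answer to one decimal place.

Initial rate:
Dose = 267 mcg/kg/min × 74 kg = 19758 mcg/min
19758 mcg/min × 60 min/hr = 1185480 mcg/hr
Concentration = 2269 mg ÷ 100 mL = 22.69 mg/mL = 22690 mcg/mL
Rate = 1185480 mcg/hr ÷ 22690 mcg/mL = 52.2468 mL/hr
Volume infused so far = 52.2468 mL/hr × 0.6 hr = 31.34808 mL
Volume remaining = 100 − 31.34808 = 68.65192 mL
New rate:
Dose = 272 mcg/kg/min × 74 kg = 20128 mcg/min
20128 mcg/min × 60 min/hr = 1207680 mcg/hr
Rate = 1207680 mcg/hr ÷ 22690 mcg/mL = 53.22521 mL/hr
Time remaining = 68.65192 mL ÷ 53.22521 mL/hr = 1.289838 hr

1.3 hours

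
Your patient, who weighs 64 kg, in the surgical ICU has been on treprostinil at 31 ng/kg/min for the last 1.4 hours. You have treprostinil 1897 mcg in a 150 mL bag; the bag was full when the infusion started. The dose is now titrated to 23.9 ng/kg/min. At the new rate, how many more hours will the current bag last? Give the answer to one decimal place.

Initial rate:
Dose = 31 ng/kg/min × 64 kg = 1984 ng/min
1984 ng/min × 60 min/hr = 119040 ng/hr
Concentration = 1897 mcg ÷ 150 mL = 12.64667 mcg/mL = 12646.67 ng/mL
Rate = 119040 ng/hr ÷ 12646.67 ng/mL = 9.412757 mL/hr
Volume infused so far = 9.412757 mL/hr × 1.4 hr = 13.17786 mL
Volume remaining = 150 − 13.17786 = 136.8221 mL
New rate:
Dose = 23.9 ng/kg/min × 64 kg = 1529.6 ng/min
1529.6 ng/min × 60 min/hr = 91776 ng/hr
Rate = 91776 ng/hr ÷ 12646.67 ng/mL = 7.256932 mL/hr
Time remaining = 136.8221 mL ÷ 7.256932 mL/hr = 18.85399 hr

18.9 hours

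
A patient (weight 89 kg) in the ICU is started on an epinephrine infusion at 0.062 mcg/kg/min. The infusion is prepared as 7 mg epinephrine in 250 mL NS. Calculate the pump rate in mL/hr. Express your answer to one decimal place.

11.8 mL/hr

Dose = 0.062 mcg/kg/min × 89 kg = 5.518 mcg/min
5.518 mcg/min × 60 min/hr = 331.08 mcg/hr
Concentration = 7 mg ÷ 250 mL = 0.028 mg/mL = 28 mcg/mL
Rate = 331.08 mcg/hr ÷ 28 mcg/mL = 11.82429 mL/hr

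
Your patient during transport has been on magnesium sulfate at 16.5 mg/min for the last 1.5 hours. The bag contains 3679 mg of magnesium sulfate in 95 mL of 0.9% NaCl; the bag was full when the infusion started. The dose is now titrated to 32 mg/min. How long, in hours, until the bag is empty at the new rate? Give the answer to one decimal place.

1.1 hours

Initial rate:
16.5 mg/min × 60 min/hr = 990 mg/hr
Concentration = 3679 mg ÷ 95 mL = 38.72632 mg/mL
Rate = 990 mg/hr ÷ 38.72632 mg/mL = 25.56401 mL/hr
Volume infused so far = 25.56401 mL/hr × 1.5 hr = 38.34602 mL
Volume remaining = 95 − 38.34602 = 56.65398 mL
New rate:
32 mg/min × 60 min/hr = 1920 mg/hr
Rate = 1920 mg/hr ÷ 38.72632 mg/mL = 49.57869 mL/hr
Time remaining = 56.65398 mL ÷ 49.57869 mL/hr = 1.142708 hr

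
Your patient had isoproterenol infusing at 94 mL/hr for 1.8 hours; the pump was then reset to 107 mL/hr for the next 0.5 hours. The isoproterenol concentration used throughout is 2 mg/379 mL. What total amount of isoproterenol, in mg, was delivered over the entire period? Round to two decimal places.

Concentration = 2 mg ÷ 379 mL = 0.005277045 mg/mL
Stage 1: 94 mL/hr × 1.8 hr = 169.2 mL → 169.2 mL × 0.005277045 mg/mL = 0.892876 mg
Stage 2: 107 mL/hr × 0.5 hr = 53.5 mL → 53.5 mL × 0.005277045 mg/mL = 0.2823219 mg
Total = 0.892876 + 0.2823219 = 1.175198 mg

1.18 mg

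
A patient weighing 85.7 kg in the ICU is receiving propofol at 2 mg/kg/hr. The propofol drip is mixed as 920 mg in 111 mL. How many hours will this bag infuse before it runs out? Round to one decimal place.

Dose = 2 mg/kg/hr × 85.7 kg = 171.4 mg/hr
Concentration = 920 mg ÷ 111 mL = 8.288288 mg/mL
Rate = 171.4 mg/hr ÷ 8.288288 mg/mL = 20.67978 mL/hr
Duration = 111 mL ÷ 20.67978 mL/hr = 5.367561 hr

5.4 hours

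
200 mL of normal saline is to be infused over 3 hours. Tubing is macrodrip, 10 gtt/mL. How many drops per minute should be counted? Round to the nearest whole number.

11 gtt/min

200 mL ÷ (3 hr × 60 = 180 min) = 1.111111 mL/min
1.111111 mL/min × 10 gtt/mL = 11.11111 gtt/min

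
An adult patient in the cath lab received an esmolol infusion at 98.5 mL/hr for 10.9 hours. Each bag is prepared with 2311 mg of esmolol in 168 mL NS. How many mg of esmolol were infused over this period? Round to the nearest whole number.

Concentration = 2311 mg ÷ 168 mL = 13.75595 mg/mL = 13755.95 mcg/mL
Drug rate = 98.5 mL/hr × 13755.95 mcg/mL = 1354961 mcg/hr
Total = 1354961 mcg/hr × 10.9 hr = 14769078 mcg = 14769.08 mg

14769 mg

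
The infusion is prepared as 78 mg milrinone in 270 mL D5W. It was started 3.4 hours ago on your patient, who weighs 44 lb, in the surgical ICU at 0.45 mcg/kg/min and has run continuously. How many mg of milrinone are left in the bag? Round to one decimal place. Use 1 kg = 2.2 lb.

76.2 mg

Weight = 44 lb ÷ 2.2 lb/kg = 20 kg
Dose = 0.45 mcg/kg/min × 20 kg = 9 mcg/min
9 mcg/min × 60 min/hr = 540 mcg/hr
Concentration = 78 mg ÷ 270 mL = 0.2888889 mg/mL = 288.8889 mcg/mL
Rate = 540 mcg/hr ÷ 288.8889 mcg/mL = 1.869231 mL/hr
Volume infused = 1.869231 mL/hr × 3.4 hr = 6.355385 mL
Volume remaining = 270 − 6.355385 = 263.6446 mL
Drug remaining = 263.6446 mL × 288.8889 mcg/mL = 76164 mcg = 76.164 mg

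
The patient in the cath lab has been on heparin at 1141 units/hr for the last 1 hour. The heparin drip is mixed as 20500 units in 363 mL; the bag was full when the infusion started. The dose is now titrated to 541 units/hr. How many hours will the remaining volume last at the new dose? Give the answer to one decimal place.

Initial rate:
Concentration = 20500 units ÷ 363 mL = 56.47383 units/mL
Rate = 1141 units/hr ÷ 56.47383 units/mL = 20.20405 mL/hr
Volume infused so far = 20.20405 mL/hr × 1 hr = 20.20405 mL
Volume remaining = 363 − 20.20405 = 342.796 mL
New rate:
Rate = 541 units/hr ÷ 56.47383 units/mL = 9.579659 mL/hr
Time remaining = 342.796 mL ÷ 9.579659 mL/hr = 35.78373 hr

35.8 hours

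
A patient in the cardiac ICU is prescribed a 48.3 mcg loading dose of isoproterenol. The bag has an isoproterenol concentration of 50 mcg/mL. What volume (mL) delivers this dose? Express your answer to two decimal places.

0.97 mL

Volume = 48.3 mcg ÷ 50 mcg/mL = 0.966 mL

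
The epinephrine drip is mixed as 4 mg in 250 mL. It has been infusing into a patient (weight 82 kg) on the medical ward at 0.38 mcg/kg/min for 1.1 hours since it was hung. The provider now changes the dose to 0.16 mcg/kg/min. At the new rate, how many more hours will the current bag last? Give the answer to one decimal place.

Initial rate:
Dose = 0.38 mcg/kg/min × 82 kg = 31.16 mcg/min
31.16 mcg/min × 60 min/hr = 1869.6 mcg/hr
Concentration = 4 mg ÷ 250 mL = 0.016 mg/mL = 16 mcg/mL
Rate = 1869.6 mcg/hr ÷ 16 mcg/mL = 116.85 mL/hr
Volume infused so far = 116.85 mL/hr × 1.1 hr = 128.535 mL
Volume remaining = 250 − 128.535 = 121.465 mL
New rate:
Dose = 0.16 mcg/kg/min × 82 kg = 13.12 mcg/min
13.12 mcg/min × 60 min/hr = 787.2 mcg/hr
Rate = 787.2 mcg/hr ÷ 16 mcg/mL = 49.2 mL/hr
Time remaining = 121.465 mL ÷ 49.2 mL/hr = 2.468801 hr

2.5 hours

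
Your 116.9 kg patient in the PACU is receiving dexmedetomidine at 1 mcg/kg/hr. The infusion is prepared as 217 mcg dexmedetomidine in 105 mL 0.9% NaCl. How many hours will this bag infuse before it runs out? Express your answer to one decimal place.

Dose = 1 mcg/kg/hr × 116.9 kg = 116.9 mcg/hr
Concentration = 217 mcg ÷ 105 mL = 2.066667 mcg/mL
Rate = 116.9 mcg/hr ÷ 2.066667 mcg/mL = 56.56452 mL/hr
Duration = 105 mL ÷ 56.56452 mL/hr = 1.856287 hr

1.9 hours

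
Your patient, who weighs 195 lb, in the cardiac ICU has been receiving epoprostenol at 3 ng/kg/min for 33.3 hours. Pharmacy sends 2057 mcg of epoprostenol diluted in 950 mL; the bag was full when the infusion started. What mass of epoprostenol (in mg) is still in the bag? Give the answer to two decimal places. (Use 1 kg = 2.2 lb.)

1.53 mg

Weight = 195 lb ÷ 2.2 lb/kg = 88.63636 kg
Dose = 3 ng/kg/min × 88.63636 kg = 265.9091 ng/min
265.9091 ng/min × 60 min/hr = 15954.55 ng/hr
Concentration = 2057 mcg ÷ 950 mL = 2.165263 mcg/mL = 2165.263 ng/mL
Rate = 15954.55 ng/hr ÷ 2165.263 ng/mL = 7.368409 mL/hr
Volume infused = 7.368409 mL/hr × 33.3 hr = 245.368 mL
Volume remaining = 950 − 245.368 = 704.632 mL
Drug remaining = 704.632 mL × 2165.263 ng/mL = 1525714 ng = 1.525714 mg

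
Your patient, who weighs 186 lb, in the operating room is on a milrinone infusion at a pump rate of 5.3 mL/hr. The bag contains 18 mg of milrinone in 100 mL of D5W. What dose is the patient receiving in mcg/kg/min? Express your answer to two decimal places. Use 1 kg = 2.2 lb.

0.19 mcg/kg/min

Weight = 186 lb ÷ 2.2 lb/kg = 84.54545 kg
Concentration = 18 mg ÷ 100 mL = 0.18 mg/mL = 180 mcg/mL
Drug rate = 5.3 mL/hr × 180 mcg/mL = 954 mcg/hr
954 mcg/hr ÷ 60 min/hr = 15.9 mcg/min
15.9 mcg/min ÷ 84.54545 kg = 0.1880645 mcg/kg/min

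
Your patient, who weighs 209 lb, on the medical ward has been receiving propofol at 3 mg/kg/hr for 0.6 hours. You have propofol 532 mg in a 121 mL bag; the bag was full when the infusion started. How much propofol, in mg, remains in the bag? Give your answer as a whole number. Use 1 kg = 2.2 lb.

361 mg

Weight = 209 lb ÷ 2.2 lb/kg = 95 kg
Dose = 3 mg/kg/hr × 95 kg = 285 mg/hr
Concentration = 532 mg ÷ 121 mL = 4.396694 mg/mL
Rate = 285 mg/hr ÷ 4.396694 mg/mL = 64.82143 mL/hr
Volume infused = 64.82143 mL/hr × 0.6 hr = 38.89286 mL
Volume remaining = 121 − 38.89286 = 82.10714 mL
Drug remaining = 82.10714 mL × 4.396694 mg/mL = 361 mg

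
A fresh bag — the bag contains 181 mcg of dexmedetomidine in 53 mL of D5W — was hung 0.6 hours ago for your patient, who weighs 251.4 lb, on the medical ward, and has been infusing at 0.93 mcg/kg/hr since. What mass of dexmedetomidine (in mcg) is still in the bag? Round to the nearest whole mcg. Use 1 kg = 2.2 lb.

117 mcg

Weight = 251.4 lb ÷ 2.2 lb/kg = 114.2727 kg
Dose = 0.93 mcg/kg/hr × 114.2727 kg = 106.2736 mcg/hr
Concentration = 181 mcg ÷ 53 mL = 3.415094 mcg/mL
Rate = 106.2736 mcg/hr ÷ 3.415094 mcg/mL = 31.1188 mL/hr
Volume infused = 31.1188 mL/hr × 0.6 hr = 18.67128 mL
Volume remaining = 53 − 18.67128 = 34.32872 mL
Drug remaining = 34.32872 mL × 3.415094 mcg/mL = 117.2358 mcg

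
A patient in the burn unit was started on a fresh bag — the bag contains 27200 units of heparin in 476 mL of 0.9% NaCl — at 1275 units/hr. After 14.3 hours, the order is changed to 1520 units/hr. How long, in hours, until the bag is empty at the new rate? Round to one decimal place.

Initial rate:
Concentration = 27200 units ÷ 476 mL = 57.14286 units/mL
Rate = 1275 units/hr ÷ 57.14286 units/mL = 22.3125 mL/hr
Volume infused so far = 22.3125 mL/hr × 14.3 hr = 319.0688 mL
Volume remaining = 476 − 319.0688 = 156.9312 mL
New rate:
Rate = 1520 units/hr ÷ 57.14286 units/mL = 26.6 mL/hr
Time remaining = 156.9312 mL ÷ 26.6 mL/hr = 5.899671 hr

5.9 hours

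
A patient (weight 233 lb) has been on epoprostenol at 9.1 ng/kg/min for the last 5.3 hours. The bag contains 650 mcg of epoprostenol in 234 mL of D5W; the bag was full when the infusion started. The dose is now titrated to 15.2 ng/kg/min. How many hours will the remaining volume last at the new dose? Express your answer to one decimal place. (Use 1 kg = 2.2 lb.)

3.6 hours

Initial rate:
Weight = 233 lb ÷ 2.2 lb/kg = 105.9091 kg
Dose = 9.1 ng/kg/min × 105.9091 kg = 963.7727 ng/min
963.7727 ng/min × 60 min/hr = 57826.36 ng/hr
Concentration = 650 mcg ÷ 234 mL = 2.777778 mcg/mL = 2777.778 ng/mL
Rate = 57826.36 ng/hr ÷ 2777.778 ng/mL = 20.81749 mL/hr
Volume infused so far = 20.81749 mL/hr × 5.3 hr = 110.3327 mL
Volume remaining = 234 − 110.3327 = 123.6673 mL
New rate:
Dose = 15.2 ng/kg/min × 105.9091 kg = 1609.818 ng/min
1609.818 ng/min × 60 min/hr = 96589.09 ng/hr
Rate = 96589.09 ng/hr ÷ 2777.778 ng/mL = 34.77207 mL/hr
Time remaining = 123.6673 mL ÷ 34.77207 mL/hr = 3.556512 hr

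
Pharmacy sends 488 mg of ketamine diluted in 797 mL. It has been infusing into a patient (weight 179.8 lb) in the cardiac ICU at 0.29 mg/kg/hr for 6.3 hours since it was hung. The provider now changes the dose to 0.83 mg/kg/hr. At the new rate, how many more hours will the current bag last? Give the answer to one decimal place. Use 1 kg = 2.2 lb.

5.0 hours

Initial rate:
Weight = 179.8 lb ÷ 2.2 lb/kg = 81.72727 kg
Dose = 0.29 mg/kg/hr × 81.72727 kg = 23.70091 mg/hr
Concentration = 488 mg ÷ 797 mL = 0.6122961 mg/mL
Rate = 23.70091 mg/hr ÷ 0.6122961 mg/mL = 38.70825 mL/hr
Volume infused so far = 38.70825 mL/hr × 6.3 hr = 243.862 mL
Volume remaining = 797 − 243.862 = 553.138 mL
New rate:
Dose = 0.83 mg/kg/hr × 81.72727 kg = 67.83364 mg/hr
Rate = 67.83364 mg/hr ÷ 0.6122961 mg/mL = 110.7857 mL/hr
Time remaining = 553.138 mL ÷ 110.7857 mL/hr = 4.992866 hr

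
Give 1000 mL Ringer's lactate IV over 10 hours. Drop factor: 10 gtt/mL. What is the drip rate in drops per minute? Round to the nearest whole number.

1000 mL ÷ (10 hr × 60 = 600 min) = 1.666667 mL/min
1.666667 mL/min × 10 gtt/mL = 16.66667 gtt/min

17 gtt/min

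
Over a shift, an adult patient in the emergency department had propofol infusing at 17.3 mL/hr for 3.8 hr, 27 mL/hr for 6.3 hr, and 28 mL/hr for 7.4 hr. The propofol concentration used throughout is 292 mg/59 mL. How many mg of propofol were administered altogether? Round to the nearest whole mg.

Concentration = 292 mg ÷ 59 mL = 4.949153 mg/mL
Stage 1: 17.3 mL/hr × 3.8 hr = 65.74 mL → 65.74 mL × 4.949153 mg/mL = 325.3573 mg
Stage 2: 27 mL/hr × 6.3 hr = 170.1 mL → 170.1 mL × 4.949153 mg/mL = 841.8508 mg
Stage 3: 28 mL/hr × 7.4 hr = 207.2 mL → 207.2 mL × 4.949153 mg/mL = 1025.464 mg
Total = 325.3573 + 841.8508 + 1025.464 = 2192.673 mg

2193 mg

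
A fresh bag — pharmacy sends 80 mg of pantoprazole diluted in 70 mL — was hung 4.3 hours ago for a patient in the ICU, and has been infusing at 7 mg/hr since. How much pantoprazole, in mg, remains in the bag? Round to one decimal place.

Concentration = 80 mg ÷ 70 mL = 1.142857 mg/mL
Rate = 7 mg/hr ÷ 1.142857 mg/mL = 6.125 mL/hr
Volume infused = 6.125 mL/hr × 4.3 hr = 26.3375 mL
Volume remaining = 70 − 26.3375 = 43.6625 mL
Drug remaining = 43.6625 mL × 1.142857 mg/mL = 49.9 mg

49.9 mg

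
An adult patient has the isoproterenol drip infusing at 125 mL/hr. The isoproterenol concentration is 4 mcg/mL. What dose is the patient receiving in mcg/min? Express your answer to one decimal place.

8.3 mcg/min

Drug rate = 125 mL/hr × 4 mcg/mL = 500 mcg/hr
500 mcg/hr ÷ 60 min/hr = 8.333333 mcg/min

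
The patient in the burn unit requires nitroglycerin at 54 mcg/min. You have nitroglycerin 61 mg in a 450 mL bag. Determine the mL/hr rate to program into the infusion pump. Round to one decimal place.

54 mcg/min × 60 min/hr = 3240 mcg/hr
Concentration = 61 mg ÷ 450 mL = 0.1355556 mg/mL = 135.5556 mcg/mL
Rate = 3240 mcg/hr ÷ 135.5556 mcg/mL = 23.90164 mL/hr

23.9 mL/hr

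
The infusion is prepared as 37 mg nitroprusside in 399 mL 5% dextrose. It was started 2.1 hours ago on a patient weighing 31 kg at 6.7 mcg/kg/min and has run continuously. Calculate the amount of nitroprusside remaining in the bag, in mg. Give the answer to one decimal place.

Dose = 6.7 mcg/kg/min × 31 kg = 207.7 mcg/min
207.7 mcg/min × 60 min/hr = 12462 mcg/hr
Concentration = 37 mg ÷ 399 mL = 0.09273183 mg/mL = 92.73183 mcg/mL
Rate = 12462 mcg/hr ÷ 92.73183 mcg/mL = 134.3875 mL/hr
Volume infused = 134.3875 mL/hr × 2.1 hr = 282.2138 mL
Volume remaining = 399 − 282.2138 = 116.7862 mL
Drug remaining = 116.7862 mL × 92.73183 mcg/mL = 10829.8 mcg = 10.8298 mg

10.8 mg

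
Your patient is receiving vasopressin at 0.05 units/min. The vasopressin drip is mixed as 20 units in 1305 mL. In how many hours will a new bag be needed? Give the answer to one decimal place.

0.05 units/min × 60 min/hr = 3 units/hr
Concentration = 20 units ÷ 1305 mL = 0.01532567 units/mL
Rate = 3 units/hr ÷ 0.01532567 units/mL = 195.75 mL/hr
Duration = 1305 mL ÷ 195.75 mL/hr = 6.666667 hr

6.7 hours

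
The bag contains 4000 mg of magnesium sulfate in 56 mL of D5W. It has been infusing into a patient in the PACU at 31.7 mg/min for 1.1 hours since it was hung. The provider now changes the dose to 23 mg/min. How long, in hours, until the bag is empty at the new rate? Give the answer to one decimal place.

1.4 hours

Initial rate:
31.7 mg/min × 60 min/hr = 1902 mg/hr
Concentration = 4000 mg ÷ 56 mL = 71.42857 mg/mL
Rate = 1902 mg/hr ÷ 71.42857 mg/mL = 26.628 mL/hr
Volume infused so far = 26.628 mL/hr × 1.1 hr = 29.2908 mL
Volume remaining = 56 − 29.2908 = 26.7092 mL
New rate:
23 mg/min × 60 min/hr = 1380 mg/hr
Rate = 1380 mg/hr ÷ 71.42857 mg/mL = 19.32 mL/hr
Time remaining = 26.7092 mL ÷ 19.32 mL/hr = 1.382464 hr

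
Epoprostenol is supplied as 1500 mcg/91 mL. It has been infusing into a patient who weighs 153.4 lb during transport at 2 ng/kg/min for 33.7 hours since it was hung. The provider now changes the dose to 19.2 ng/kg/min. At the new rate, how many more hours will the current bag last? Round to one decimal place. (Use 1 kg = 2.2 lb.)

15.2 hours

Initial rate:
Weight = 153.4 lb ÷ 2.2 lb/kg = 69.72727 kg
Dose = 2 ng/kg/min × 69.72727 kg = 139.4545 ng/min
139.4545 ng/min × 60 min/hr = 8367.273 ng/hr
Concentration = 1500 mcg ÷ 91 mL = 16.48352 mcg/mL = 16483.52 ng/mL
Rate = 8367.273 ng/hr ÷ 16483.52 ng/mL = 0.5076145 mL/hr
Volume infused so far = 0.5076145 mL/hr × 33.7 hr = 17.10661 mL
Volume remaining = 91 − 17.10661 = 73.89339 mL
New rate:
Dose = 19.2 ng/kg/min × 69.72727 kg = 1338.764 ng/min
1338.764 ng/min × 60 min/hr = 80325.82 ng/hr
Rate = 80325.82 ng/hr ÷ 16483.52 ng/mL = 4.8731 mL/hr
Time remaining = 73.89339 mL ÷ 4.8731 mL/hr = 15.16353 hr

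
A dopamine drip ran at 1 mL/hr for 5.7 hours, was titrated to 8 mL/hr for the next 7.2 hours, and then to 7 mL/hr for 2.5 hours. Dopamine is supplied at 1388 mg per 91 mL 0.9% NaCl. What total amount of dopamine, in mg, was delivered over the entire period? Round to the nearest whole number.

Concentration = 1388 mg ÷ 91 mL = 15.25275 mg/mL
Stage 1: 1 mL/hr × 5.7 hr = 5.7 mL → 5.7 mL × 15.25275 mg/mL = 86.94066 mg
Stage 2: 8 mL/hr × 7.2 hr = 57.6 mL → 57.6 mL × 15.25275 mg/mL = 878.5582 mg
Stage 3: 7 mL/hr × 2.5 hr = 17.5 mL → 17.5 mL × 15.25275 mg/mL = 266.9231 mg
Total = 86.94066 + 878.5582 + 266.9231 = 1232.422 mg

1232 mg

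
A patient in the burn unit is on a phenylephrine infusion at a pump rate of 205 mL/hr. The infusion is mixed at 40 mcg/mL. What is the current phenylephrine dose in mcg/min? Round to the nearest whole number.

137 mcg/min

Drug rate = 205 mL/hr × 40 mcg/mL = 8200 mcg/hr
8200 mcg/hr ÷ 60 min/hr = 136.6667 mcg/min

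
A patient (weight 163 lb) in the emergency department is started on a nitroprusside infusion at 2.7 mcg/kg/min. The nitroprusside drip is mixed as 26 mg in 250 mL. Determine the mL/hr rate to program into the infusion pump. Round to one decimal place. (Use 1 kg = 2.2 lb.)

Weight = 163 lb ÷ 2.2 lb/kg = 74.09091 kg
Dose = 2.7 mcg/kg/min × 74.09091 kg = 200.0455 mcg/min
200.0455 mcg/min × 60 min/hr = 12002.73 mcg/hr
Concentration = 26 mg ÷ 250 mL = 0.104 mg/mL = 104 mcg/mL
Rate = 12002.73 mcg/hr ÷ 104 mcg/mL = 115.4108 mL/hr

115.4 mL/hr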